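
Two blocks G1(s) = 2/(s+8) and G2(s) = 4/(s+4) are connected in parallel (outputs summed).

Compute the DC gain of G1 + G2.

Parallel: G_eq = G1 + G2. DC gain = G1(0) + G2(0) = 2/8 + 4/4 = 0.25 + 1 = 1.25.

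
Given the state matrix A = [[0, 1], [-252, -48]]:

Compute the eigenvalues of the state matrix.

det(A - λI) = λ² - (-48)λ + 252 = (λ - (-42))(λ - (-6)). Eigenvalues: -42, -6.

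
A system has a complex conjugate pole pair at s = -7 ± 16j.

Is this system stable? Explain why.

Real part of poles is -7 (< 0, left half-plane). Stable.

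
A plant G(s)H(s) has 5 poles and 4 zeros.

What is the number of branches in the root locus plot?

Root locus has n branches where n = number of poles = 5.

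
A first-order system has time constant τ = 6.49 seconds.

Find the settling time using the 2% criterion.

For first-order system, 2% settling time ≈ 4τ = 4 × 6.49 = 25.96 s.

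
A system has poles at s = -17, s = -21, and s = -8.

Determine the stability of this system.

All poles are in the left half-plane. System is stable.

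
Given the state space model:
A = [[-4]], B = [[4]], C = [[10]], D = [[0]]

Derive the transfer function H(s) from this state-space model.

(sI - A)⁻¹ = 1/(s + 4). H(s) = 10 × 4/(s + 4) + 0 = 40/(s + 4).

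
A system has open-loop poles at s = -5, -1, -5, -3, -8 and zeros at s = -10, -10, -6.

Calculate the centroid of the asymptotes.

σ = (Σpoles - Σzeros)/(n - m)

σ = (Σpoles - Σzeros)/(n - m) = (-22 - (-26))/(5 - 3) = 4/2 = 2.0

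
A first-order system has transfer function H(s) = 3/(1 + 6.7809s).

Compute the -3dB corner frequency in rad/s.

Corner frequency = 1/τ = 1/6.7809 = 0.147 rad/s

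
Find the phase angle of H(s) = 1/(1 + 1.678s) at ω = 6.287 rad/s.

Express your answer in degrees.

Phase = -arctan(ωτ) = -arctan(6.287 × 1.678) = -84.6°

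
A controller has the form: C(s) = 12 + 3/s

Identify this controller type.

This is a Proportional-Integral (PI) controller.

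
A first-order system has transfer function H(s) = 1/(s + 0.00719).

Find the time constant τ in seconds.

For H(s) = 1/(s + 1/τ), the pole is at -1/τ = -0.00719, so τ = 1/0.00719 = 139.1 s.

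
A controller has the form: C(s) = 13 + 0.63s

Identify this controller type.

This is a Proportional-Derivative (PD) controller.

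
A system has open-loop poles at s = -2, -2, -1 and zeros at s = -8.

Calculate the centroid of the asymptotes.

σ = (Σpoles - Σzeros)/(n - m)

σ = (Σpoles - Σzeros)/(n - m) = (-5 - (-8))/(3 - 1) = 3/2 = 1.5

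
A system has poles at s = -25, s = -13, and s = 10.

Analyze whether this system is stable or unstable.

Pole(s) at s = 10 are not in the left half-plane. System is unstable.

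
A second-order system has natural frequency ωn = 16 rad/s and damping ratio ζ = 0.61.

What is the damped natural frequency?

ωd = ωn√(1 - ζ²) = 16√(1 - 0.61²) = 12.68 rad/s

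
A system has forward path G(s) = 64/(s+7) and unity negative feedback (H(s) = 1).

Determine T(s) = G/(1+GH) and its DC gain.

T(s) = G/(1+GH) = [64/(s+7)] / [1 + 64/(s+7)] = 64/(s+7+64) = 64/(s+71). DC gain = 64/71 = 0.9014.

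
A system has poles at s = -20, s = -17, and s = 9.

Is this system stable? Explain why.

Pole(s) at s = 9 are not in the left half-plane. System is unstable.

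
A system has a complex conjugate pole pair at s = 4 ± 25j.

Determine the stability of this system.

Real part of poles is 4 (> 0, right half-plane). Unstable.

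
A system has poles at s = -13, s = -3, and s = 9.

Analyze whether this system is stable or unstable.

Pole(s) at s = 9 are not in the left half-plane. System is unstable.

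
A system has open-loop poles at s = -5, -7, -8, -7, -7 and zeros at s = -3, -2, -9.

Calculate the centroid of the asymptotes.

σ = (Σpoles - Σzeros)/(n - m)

σ = (Σpoles - Σzeros)/(n - m) = (-34 - (-14))/(5 - 3) = -20/2 = -10.0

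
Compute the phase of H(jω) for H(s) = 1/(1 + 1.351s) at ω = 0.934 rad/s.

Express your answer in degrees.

Phase = -arctan(ωτ) = -arctan(0.934 × 1.351) = -51.6°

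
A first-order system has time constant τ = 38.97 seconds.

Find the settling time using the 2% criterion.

For first-order system, 2% settling time ≈ 4τ = 4 × 38.97 = 155.88 s.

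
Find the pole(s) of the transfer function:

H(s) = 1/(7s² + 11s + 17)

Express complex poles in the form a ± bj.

Discriminant = 11² - 4×7×17 = 121 - 476 = -355 < 0, so the poles are a complex conjugate pair s = (-11 ± j√355)/(2×7). Real part = -11/(2×7) = -11/14 ≈ -0.7857; imaginary part = ±√355/(2×7) ≈ 1.3458. Poles: s = -0.7857 ± 1.3458j.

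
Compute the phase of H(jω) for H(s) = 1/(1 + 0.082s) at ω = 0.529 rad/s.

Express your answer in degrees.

Phase = -arctan(ωτ) = -arctan(0.529 × 0.082) = -2.5°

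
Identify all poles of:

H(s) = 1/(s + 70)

Pole is where denominator = 0: s + 70 = 0, so s = -70.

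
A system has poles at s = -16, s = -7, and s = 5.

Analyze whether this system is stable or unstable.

Pole(s) at s = 5 are not in the left half-plane. System is unstable.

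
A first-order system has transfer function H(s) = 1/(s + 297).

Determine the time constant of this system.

For H(s) = 1/(s + 1/τ), the pole is at -1/τ = -297, so τ = 1/297 = 0.0034 s.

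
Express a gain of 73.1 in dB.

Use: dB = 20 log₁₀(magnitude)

dB = 20 log₁₀(73.1) = 37.3 dB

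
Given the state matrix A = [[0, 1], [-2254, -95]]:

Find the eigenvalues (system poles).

det(A - λI) = λ² - (-95)λ + 2254 = (λ - (-46))(λ - (-49)). Eigenvalues: -46, -49.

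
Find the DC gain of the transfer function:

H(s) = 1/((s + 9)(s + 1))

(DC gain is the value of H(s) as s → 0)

DC gain = H(0) = 1/(9 × 1) = 1/9 = 0.1111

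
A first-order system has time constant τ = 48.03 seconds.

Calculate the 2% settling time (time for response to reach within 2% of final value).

For first-order system, 2% settling time ≈ 4τ = 4 × 48.03 = 192.12 s.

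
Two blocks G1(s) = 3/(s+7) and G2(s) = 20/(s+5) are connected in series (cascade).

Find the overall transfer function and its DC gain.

Series: multiply transfer functions. G_eq = 3/(s+7) × 20/(s+5) = 60/((s+7)(s+5)). DC gain = 60/(7×5) = 1.7143.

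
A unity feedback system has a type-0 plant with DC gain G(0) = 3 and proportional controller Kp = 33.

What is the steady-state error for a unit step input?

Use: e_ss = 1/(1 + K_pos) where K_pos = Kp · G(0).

K_pos = Kp · G(0) = 33 × 3 = 99. e_ss = 1/(1 + 99) = 0.01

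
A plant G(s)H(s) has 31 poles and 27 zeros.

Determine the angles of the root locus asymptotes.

n - m = 31 - 27 = 4. Angles: θk = (2k + 1)·180°/4 = 45°, 135°, 225°, 315°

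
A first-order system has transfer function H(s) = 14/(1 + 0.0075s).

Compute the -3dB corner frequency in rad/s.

Corner frequency = 1/τ = 1/0.0075 = 133.333 rad/s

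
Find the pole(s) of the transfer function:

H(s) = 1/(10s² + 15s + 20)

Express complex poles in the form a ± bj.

Discriminant = 15² - 4×10×20 = 225 - 800 = -575 < 0, so the poles are a complex conjugate pair s = (-15 ± j√575)/(2×10). Real part = -15/(2×10) = -15/20 = -0.75; imaginary part = ±√575/(2×10) ≈ 1.1990. Poles: s = -0.75 ± 1.1990j.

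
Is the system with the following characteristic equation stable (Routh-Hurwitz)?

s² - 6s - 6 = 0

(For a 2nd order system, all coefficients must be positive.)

Coefficients: 1, -6, -6. b=-6, c=-6 not positive, so system is unstable.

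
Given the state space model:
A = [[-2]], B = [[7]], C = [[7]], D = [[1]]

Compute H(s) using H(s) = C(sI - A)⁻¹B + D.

(sI - A)⁻¹ = 1/(s + 2). H(s) = 7×7/(s + 2) + 1 = (s + 51)/(s + 2).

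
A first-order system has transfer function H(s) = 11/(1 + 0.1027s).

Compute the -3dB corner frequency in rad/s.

Corner frequency = 1/τ = 1/0.1027 = 9.737 rad/s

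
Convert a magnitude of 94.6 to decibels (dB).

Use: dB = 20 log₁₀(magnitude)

dB = 20 log₁₀(94.6) = 39.5 dB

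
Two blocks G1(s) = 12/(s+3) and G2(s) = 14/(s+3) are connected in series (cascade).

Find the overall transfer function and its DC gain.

Series: multiply transfer functions. G_eq = 12/(s+3) × 14/(s+3) = 168/((s+3)(s+3)). DC gain = 168/(3×3) = 18.6667.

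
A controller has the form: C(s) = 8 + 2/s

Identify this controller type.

This is a Proportional-Integral (PI) controller.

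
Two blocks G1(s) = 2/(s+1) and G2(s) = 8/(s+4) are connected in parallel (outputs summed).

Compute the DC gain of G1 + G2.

Parallel: G_eq = G1 + G2. DC gain = G1(0) + G2(0) = 2/1 + 8/4 = 2 + 2 = 4.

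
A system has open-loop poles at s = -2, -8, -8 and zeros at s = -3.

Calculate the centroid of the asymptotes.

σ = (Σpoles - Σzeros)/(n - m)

σ = (Σpoles - Σzeros)/(n - m) = (-18 - (-3))/(3 - 1) = -15/2 = -7.5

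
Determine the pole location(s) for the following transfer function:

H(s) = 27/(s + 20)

Pole is where denominator = 0: s + 20 = 0, so s = -20.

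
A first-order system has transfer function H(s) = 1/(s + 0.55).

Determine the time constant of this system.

For H(s) = 1/(s + 1/τ), the pole is at -1/τ = -0.55, so τ = 1/0.55 = 1.8182 s.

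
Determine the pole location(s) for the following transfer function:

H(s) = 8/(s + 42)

Pole is where denominator = 0: s + 42 = 0, so s = -42.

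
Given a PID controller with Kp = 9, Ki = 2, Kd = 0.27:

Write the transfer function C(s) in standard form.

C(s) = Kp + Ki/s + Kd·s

Substituting values: C(s) = 9 + 2/s + 0.27s = (0.27s² + 9s + 2)/s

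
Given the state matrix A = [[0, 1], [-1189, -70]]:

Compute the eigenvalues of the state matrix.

det(A - λI) = λ² - (-70)λ + 1189 = (λ - (-29))(λ - (-41)). Eigenvalues: -29, -41.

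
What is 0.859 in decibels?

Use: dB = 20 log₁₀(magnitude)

dB = 20 log₁₀(0.859) = -1.3 dB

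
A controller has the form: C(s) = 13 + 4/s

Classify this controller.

This is a Proportional-Integral (PI) controller.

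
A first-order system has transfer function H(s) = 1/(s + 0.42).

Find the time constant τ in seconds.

For H(s) = 1/(s + 1/τ), the pole is at -1/τ = -0.42, so τ = 1/0.42 = 2.3810 s.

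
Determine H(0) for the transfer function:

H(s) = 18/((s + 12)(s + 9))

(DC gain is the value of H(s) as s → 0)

DC gain = H(0) = 18/(12 × 9) = 18/108 = 0.1667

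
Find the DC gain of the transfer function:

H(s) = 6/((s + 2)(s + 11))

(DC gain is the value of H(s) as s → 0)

DC gain = H(0) = 6/(2 × 11) = 6/22 = 0.2727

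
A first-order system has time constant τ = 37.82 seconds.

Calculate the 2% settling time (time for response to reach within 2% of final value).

For first-order system, 2% settling time ≈ 4τ = 4 × 37.82 = 151.28 s.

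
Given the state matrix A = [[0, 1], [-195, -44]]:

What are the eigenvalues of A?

det(A - λI) = λ² - (-44)λ + 195 = (λ - (-5))(λ - (-39)). Eigenvalues: -5, -39.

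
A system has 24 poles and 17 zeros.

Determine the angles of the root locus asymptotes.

n - m = 24 - 17 = 7. Angles: θk = (2k + 1)·180°/7 = 25.71°, 77.14°, 128.57°, 180°, 231.43°, 282.86°, 334.29°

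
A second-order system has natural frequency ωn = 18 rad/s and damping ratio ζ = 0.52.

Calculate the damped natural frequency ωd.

ωd = ωn√(1 - ζ²) = 18√(1 - 0.52²) = 15.37 rad/s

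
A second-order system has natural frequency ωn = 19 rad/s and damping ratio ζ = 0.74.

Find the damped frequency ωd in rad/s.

ωd = ωn√(1 - ζ²) = 19√(1 - 0.74²) = 12.78 rad/s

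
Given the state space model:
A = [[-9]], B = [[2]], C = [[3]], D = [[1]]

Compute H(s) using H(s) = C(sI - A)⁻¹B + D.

(sI - A)⁻¹ = 1/(s + 9). H(s) = 3×2/(s + 9) + 1 = (s + 15)/(s + 9).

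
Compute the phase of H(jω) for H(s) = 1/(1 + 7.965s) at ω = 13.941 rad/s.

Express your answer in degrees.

Phase = -arctan(ωτ) = -arctan(13.941 × 7.965) = -89.5°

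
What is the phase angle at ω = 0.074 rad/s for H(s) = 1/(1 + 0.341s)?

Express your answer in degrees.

Phase = -arctan(ωτ) = -arctan(0.074 × 0.341) = -1.4°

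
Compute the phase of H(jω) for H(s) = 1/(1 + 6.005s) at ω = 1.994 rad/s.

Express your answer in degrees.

Phase = -arctan(ωτ) = -arctan(1.994 × 6.005) = -85.2°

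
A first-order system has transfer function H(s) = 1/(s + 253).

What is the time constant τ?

For H(s) = 1/(s + 1/τ), the pole is at -1/τ = -253, so τ = 1/253 = 0.0040 s.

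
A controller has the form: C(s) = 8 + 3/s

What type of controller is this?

This is a Proportional-Integral (PI) controller.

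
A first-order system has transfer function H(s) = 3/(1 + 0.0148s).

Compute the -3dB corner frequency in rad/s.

Corner frequency = 1/τ = 1/0.0148 = 67.568 rad/s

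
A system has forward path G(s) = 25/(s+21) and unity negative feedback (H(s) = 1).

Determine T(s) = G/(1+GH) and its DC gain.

T(s) = G/(1+GH) = [25/(s+21)] / [1 + 25/(s+21)] = 25/(s+21+25) = 25/(s+46). DC gain = 25/46 = 0.5435.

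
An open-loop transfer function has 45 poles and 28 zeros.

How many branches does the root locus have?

Root locus has n branches where n = number of poles = 45.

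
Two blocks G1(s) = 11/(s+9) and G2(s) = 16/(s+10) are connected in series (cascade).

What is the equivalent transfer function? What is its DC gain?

Series: multiply transfer functions. G_eq = 11/(s+9) × 16/(s+10) = 176/((s+9)(s+10)). DC gain = 176/(9×10) = 1.9556.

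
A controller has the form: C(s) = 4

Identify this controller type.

This is a Proportional (P) controller.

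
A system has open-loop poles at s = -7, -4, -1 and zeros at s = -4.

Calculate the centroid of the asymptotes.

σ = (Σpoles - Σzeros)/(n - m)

σ = (Σpoles - Σzeros)/(n - m) = (-12 - (-4))/(3 - 1) = -8/2 = -4.0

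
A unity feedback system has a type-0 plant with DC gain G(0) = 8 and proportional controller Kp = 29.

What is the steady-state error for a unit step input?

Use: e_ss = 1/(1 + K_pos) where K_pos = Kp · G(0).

K_pos = Kp · G(0) = 29 × 8 = 232. e_ss = 1/(1 + 232) = 0.0043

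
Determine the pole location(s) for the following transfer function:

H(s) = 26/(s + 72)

Pole is where denominator = 0: s + 72 = 0, so s = -72.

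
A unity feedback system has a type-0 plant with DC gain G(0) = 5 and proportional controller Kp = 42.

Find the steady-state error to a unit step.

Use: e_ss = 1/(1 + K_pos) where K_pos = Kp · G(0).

K_pos = Kp · G(0) = 42 × 5 = 210. e_ss = 1/(1 + 210) = 0.0047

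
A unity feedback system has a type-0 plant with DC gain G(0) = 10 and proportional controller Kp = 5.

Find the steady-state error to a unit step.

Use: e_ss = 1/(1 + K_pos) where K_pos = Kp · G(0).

K_pos = Kp · G(0) = 5 × 10 = 50. e_ss = 1/(1 + 50) = 0.0196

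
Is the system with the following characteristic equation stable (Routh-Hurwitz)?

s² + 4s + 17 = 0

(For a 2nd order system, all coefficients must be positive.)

Coefficients: 1, 4, 17. All positive, so system is stable.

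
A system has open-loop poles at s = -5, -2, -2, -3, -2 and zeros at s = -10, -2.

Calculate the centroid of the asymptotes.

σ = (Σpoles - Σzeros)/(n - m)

σ = (Σpoles - Σzeros)/(n - m) = (-14 - (-12))/(5 - 2) = -2/3 = -0.67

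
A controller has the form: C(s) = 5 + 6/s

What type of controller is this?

This is a Proportional-Integral (PI) controller.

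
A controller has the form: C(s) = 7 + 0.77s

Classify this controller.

This is a Proportional-Derivative (PD) controller.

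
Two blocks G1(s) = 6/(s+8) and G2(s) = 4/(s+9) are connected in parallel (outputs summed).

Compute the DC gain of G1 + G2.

Parallel: G_eq = G1 + G2. DC gain = G1(0) + G2(0) = 6/8 + 4/9 = 0.75 + 0.4444 = 1.1944.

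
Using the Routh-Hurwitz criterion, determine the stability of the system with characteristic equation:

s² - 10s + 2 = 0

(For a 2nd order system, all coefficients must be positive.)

Coefficients: 1, -10, 2. b=-10 not positive, so system is unstable.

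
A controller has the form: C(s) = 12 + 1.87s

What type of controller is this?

This is a Proportional-Derivative (PD) controller.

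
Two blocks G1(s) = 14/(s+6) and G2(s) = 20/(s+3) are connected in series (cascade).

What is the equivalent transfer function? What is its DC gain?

Series: multiply transfer functions. G_eq = 14/(s+6) × 20/(s+3) = 280/((s+6)(s+3)). DC gain = 280/(6×3) = 15.5556.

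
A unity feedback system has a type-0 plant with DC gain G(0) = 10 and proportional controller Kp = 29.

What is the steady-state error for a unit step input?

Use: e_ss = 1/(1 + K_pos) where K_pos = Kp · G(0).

K_pos = Kp · G(0) = 29 × 10 = 290. e_ss = 1/(1 + 290) = 0.0034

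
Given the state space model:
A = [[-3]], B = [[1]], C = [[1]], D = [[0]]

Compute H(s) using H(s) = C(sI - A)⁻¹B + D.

(sI - A)⁻¹ = 1/(s + 3). H(s) = 1 × 1/(s + 3) + 0 = 1/(s + 3).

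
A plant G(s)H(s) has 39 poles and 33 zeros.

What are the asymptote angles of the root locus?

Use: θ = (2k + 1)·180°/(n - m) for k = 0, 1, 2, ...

n - m = 39 - 33 = 6. Angles: θk = (2k + 1)·180°/6 = 30°, 90°, 150°, 210°, 270°, 330°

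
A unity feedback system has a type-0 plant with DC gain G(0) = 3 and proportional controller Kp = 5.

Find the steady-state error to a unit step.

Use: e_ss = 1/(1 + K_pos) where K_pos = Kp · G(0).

K_pos = Kp · G(0) = 5 × 3 = 15. e_ss = 1/(1 + 15) = 0.0625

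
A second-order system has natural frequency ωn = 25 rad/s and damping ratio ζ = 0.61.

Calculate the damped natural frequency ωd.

ωd = ωn√(1 - ζ²) = 25√(1 - 0.61²) = 19.81 rad/s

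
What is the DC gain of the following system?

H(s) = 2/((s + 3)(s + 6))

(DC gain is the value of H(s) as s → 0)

DC gain = H(0) = 2/(3 × 6) = 2/18 = 0.1111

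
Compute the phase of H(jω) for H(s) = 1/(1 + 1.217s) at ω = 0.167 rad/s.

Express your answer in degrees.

Phase = -arctan(ωτ) = -arctan(0.167 × 1.217) = -11.5°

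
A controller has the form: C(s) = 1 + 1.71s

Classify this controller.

This is a Proportional-Derivative (PD) controller.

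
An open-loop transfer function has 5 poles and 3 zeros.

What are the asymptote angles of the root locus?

n - m = 5 - 3 = 2. Angles: θk = (2k + 1)·180°/2 = 90°, 270°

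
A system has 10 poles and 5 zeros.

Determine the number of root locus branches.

Root locus has n branches where n = number of poles = 10.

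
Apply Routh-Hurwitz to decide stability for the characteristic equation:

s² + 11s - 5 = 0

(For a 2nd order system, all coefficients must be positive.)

Coefficients: 1, 11, -5. c=-5 not positive, so system is unstable.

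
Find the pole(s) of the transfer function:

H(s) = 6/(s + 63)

Pole is where denominator = 0: s + 63 = 0, so s = -63.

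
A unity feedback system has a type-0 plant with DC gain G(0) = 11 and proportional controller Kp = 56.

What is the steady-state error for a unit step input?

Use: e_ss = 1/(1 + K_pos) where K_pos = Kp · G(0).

K_pos = Kp · G(0) = 56 × 11 = 616. e_ss = 1/(1 + 616) = 0.0016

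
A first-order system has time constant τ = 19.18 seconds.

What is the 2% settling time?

For first-order system, 2% settling time ≈ 4τ = 4 × 19.18 = 76.72 s.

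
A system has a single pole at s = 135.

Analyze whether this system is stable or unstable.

Pole at s = 135 is in the right half-plane. Unstable.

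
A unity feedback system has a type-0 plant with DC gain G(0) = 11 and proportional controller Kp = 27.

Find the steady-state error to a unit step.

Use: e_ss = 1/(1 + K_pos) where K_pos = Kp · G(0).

K_pos = Kp · G(0) = 27 × 11 = 297. e_ss = 1/(1 + 297) = 0.0034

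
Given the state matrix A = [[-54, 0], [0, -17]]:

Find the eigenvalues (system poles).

For diagonal matrix, eigenvalues are diagonal entries: λ₁ = -54, λ₂ = -17.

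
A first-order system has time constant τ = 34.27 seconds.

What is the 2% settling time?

For first-order system, 2% settling time ≈ 4τ = 4 × 34.27 = 137.08 s.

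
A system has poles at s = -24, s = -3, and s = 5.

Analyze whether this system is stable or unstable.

Pole(s) at s = 5 are not in the left half-plane. System is unstable.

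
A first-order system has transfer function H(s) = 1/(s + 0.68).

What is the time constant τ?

For H(s) = 1/(s + 1/τ), the pole is at -1/τ = -0.68, so τ = 1/0.68 = 1.4706 s.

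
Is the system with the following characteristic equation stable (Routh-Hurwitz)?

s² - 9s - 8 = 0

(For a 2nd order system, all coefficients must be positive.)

Coefficients: 1, -9, -8. b=-9, c=-8 not positive, so system is unstable.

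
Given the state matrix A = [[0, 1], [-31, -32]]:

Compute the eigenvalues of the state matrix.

det(A - λI) = λ² - (-32)λ + 31 = (λ - (-31))(λ - (-1)). Eigenvalues: -31, -1.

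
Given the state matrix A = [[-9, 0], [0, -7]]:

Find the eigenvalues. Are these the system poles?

For diagonal matrix, eigenvalues are diagonal entries: λ₁ = -9, λ₂ = -7. Eigenvalues of A = system poles.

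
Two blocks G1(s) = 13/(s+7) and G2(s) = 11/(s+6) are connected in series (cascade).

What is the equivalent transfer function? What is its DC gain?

Series: multiply transfer functions. G_eq = 13/(s+7) × 11/(s+6) = 143/((s+7)(s+6)). DC gain = 143/(7×6) = 3.4048.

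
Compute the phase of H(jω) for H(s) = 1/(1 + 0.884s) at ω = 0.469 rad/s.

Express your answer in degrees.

Phase = -arctan(ωτ) = -arctan(0.469 × 0.884) = -22.5°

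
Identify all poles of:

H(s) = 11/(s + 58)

Pole is where denominator = 0: s + 58 = 0, so s = -58.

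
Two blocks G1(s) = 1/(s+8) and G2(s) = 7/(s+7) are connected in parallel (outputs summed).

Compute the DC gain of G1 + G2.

Parallel: G_eq = G1 + G2. DC gain = G1(0) + G2(0) = 1/8 + 7/7 = 0.125 + 1 = 1.125.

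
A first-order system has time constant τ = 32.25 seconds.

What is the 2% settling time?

For first-order system, 2% settling time ≈ 4τ = 4 × 32.25 = 129.0 s.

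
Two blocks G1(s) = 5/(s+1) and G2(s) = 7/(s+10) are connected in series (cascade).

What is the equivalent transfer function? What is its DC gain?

Series: multiply transfer functions. G_eq = 5/(s+1) × 7/(s+10) = 35/((s+1)(s+10)). DC gain = 35/(1×10) = 3.5.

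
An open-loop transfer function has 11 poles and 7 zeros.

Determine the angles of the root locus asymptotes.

n - m = 11 - 7 = 4. Angles: θk = (2k + 1)·180°/4 = 45°, 135°, 225°, 315°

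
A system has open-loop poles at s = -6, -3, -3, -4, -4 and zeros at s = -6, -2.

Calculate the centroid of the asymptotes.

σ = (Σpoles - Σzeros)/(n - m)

σ = (Σpoles - Σzeros)/(n - m) = (-20 - (-8))/(5 - 2) = -12/3 = -4.0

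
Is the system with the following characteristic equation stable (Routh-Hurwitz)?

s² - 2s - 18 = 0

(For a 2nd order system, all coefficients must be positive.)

Coefficients: 1, -2, -18. b=-2, c=-18 not positive, so system is unstable.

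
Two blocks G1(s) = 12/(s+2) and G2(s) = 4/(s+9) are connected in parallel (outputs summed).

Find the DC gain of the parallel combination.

Parallel: G_eq = G1 + G2. DC gain = G1(0) + G2(0) = 12/2 + 4/9 = 6 + 0.4444 = 6.4444.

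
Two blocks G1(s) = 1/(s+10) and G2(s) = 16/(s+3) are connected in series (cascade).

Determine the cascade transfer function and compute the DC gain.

Series: multiply transfer functions. G_eq = 1/(s+10) × 16/(s+3) = 16/((s+10)(s+3)). DC gain = 16/(10×3) = 0.5333.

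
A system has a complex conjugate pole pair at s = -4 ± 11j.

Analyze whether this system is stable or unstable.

Real part of poles is -4 (< 0, left half-plane). Stable.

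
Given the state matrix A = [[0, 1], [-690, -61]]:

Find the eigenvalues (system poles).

det(A - λI) = λ² - (-61)λ + 690 = (λ - (-46))(λ - (-15)). Eigenvalues: -46, -15.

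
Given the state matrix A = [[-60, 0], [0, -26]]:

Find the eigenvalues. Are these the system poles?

For diagonal matrix, eigenvalues are diagonal entries: λ₁ = -60, λ₂ = -26. Eigenvalues of A = system poles.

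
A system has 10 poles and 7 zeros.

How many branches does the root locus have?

Root locus has n branches where n = number of poles = 10.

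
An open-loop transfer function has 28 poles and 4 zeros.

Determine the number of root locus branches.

Root locus has n branches where n = number of poles = 28.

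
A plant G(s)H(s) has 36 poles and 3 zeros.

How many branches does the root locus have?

Root locus has n branches where n = number of poles = 36.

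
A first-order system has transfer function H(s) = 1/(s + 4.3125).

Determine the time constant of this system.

For H(s) = 1/(s + 1/τ), the pole is at -1/τ = -4.3125, so τ = 1/4.3125 = 0.2319 s.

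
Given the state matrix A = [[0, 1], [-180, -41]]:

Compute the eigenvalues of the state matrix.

det(A - λI) = λ² - (-41)λ + 180 = (λ - (-5))(λ - (-36)). Eigenvalues: -5, -36.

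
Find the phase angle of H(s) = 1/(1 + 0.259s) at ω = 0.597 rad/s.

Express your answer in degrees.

Phase = -arctan(ωτ) = -arctan(0.597 × 0.259) = -8.8°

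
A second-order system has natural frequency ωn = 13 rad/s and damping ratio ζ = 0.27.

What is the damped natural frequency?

ωd = ωn√(1 - ζ²) = 13√(1 - 0.27²) = 12.52 rad/s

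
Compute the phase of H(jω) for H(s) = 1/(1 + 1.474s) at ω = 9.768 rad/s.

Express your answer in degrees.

Phase = -arctan(ωτ) = -arctan(9.768 × 1.474) = -86.0°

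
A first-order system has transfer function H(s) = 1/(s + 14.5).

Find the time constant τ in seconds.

For H(s) = 1/(s + 1/τ), the pole is at -1/τ = -14.5, so τ = 1/14.5 = 0.0690 s.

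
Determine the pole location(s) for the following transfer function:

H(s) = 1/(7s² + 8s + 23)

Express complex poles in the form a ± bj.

Discriminant = 8² - 4×7×23 = 64 - 644 = -580 < 0, so the poles are a complex conjugate pair s = (-8 ± j√580)/(2×7). Real part = -8/(2×7) = -8/14 ≈ -0.5714; imaginary part = ±√580/(2×7) ≈ 1.7202. Poles: s = -0.5714 ± 1.7202j.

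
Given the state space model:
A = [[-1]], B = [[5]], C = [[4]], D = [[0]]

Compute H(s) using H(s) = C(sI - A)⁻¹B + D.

(sI - A)⁻¹ = 1/(s + 1). H(s) = 4 × 5/(s + 1) + 0 = 20/(s + 1).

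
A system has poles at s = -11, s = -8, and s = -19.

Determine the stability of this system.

All poles are in the left half-plane. System is stable.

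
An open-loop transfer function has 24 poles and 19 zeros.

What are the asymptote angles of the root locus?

n - m = 24 - 19 = 5. Angles: θk = (2k + 1)·180°/5 = 36°, 108°, 180°, 252°, 324°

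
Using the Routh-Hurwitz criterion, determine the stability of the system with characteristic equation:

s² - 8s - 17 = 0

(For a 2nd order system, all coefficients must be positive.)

Coefficients: 1, -8, -17. b=-8, c=-17 not positive, so system is unstable.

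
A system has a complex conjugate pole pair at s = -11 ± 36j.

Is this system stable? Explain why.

Real part of poles is -11 (< 0, left half-plane). Stable.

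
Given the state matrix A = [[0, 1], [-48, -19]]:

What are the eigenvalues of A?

det(A - λI) = λ² - (-19)λ + 48 = (λ - (-16))(λ - (-3)). Eigenvalues: -16, -3.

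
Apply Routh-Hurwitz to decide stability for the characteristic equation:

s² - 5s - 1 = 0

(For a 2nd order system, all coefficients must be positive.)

Coefficients: 1, -5, -1. b=-5, c=-1 not positive, so system is unstable.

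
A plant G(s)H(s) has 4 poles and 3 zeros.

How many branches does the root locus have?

Root locus has n branches where n = number of poles = 4.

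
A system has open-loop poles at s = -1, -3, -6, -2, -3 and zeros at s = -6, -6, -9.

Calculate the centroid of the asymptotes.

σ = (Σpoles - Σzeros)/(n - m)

σ = (Σpoles - Σzeros)/(n - m) = (-15 - (-21))/(5 - 3) = 6/2 = 3.0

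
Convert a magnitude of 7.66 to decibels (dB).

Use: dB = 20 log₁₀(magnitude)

dB = 20 log₁₀(7.66) = 17.7 dB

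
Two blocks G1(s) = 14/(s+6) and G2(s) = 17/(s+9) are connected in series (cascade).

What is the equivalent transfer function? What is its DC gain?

Series: multiply transfer functions. G_eq = 14/(s+6) × 17/(s+9) = 238/((s+6)(s+9)). DC gain = 238/(6×9) = 4.4074.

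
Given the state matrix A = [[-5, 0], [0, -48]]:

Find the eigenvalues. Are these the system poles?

For diagonal matrix, eigenvalues are diagonal entries: λ₁ = -5, λ₂ = -48. Eigenvalues of A = system poles.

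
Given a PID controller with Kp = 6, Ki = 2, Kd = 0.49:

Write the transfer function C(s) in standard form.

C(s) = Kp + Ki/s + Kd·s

Substituting values: C(s) = 6 + 2/s + 0.49s = (0.49s² + 6s + 2)/s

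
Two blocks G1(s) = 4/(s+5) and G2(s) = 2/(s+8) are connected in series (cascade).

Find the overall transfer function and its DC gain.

Series: multiply transfer functions. G_eq = 4/(s+5) × 2/(s+8) = 8/((s+5)(s+8)). DC gain = 8/(5×8) = 0.2.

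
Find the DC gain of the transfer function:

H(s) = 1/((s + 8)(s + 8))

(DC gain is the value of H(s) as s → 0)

DC gain = H(0) = 1/(8 × 8) = 1/64 = 0.015625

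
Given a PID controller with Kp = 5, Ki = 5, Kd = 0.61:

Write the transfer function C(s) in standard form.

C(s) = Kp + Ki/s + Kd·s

Substituting values: C(s) = 5 + 5/s + 0.61s = (0.61s² + 5s + 5)/s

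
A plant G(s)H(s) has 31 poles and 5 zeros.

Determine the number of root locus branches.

Root locus has n branches where n = number of poles = 31.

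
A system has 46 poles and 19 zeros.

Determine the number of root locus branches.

Root locus has n branches where n = number of poles = 46.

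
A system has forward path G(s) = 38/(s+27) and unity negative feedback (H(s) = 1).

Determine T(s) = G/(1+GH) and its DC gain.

T(s) = G/(1+GH) = [38/(s+27)] / [1 + 38/(s+27)] = 38/(s+27+38) = 38/(s+65). DC gain = 38/65 = 0.5846.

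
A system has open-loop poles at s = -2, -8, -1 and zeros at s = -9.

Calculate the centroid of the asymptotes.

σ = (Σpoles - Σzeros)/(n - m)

σ = (Σpoles - Σzeros)/(n - m) = (-11 - (-9))/(3 - 1) = -2/2 = -1.0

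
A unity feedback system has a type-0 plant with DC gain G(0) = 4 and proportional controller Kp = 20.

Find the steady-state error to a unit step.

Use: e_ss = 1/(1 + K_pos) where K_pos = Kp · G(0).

K_pos = Kp · G(0) = 20 × 4 = 80. e_ss = 1/(1 + 80) = 0.0123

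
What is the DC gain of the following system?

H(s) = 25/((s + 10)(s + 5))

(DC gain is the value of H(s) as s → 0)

DC gain = H(0) = 25/(10 × 5) = 25/50 = 0.5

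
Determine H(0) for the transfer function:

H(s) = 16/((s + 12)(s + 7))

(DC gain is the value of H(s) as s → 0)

DC gain = H(0) = 16/(12 × 7) = 16/84 = 0.1905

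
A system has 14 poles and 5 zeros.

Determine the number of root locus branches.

Root locus has n branches where n = number of poles = 14.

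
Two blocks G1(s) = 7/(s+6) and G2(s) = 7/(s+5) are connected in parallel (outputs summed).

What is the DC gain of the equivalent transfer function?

Parallel: G_eq = G1 + G2. DC gain = G1(0) + G2(0) = 7/6 + 7/5 = 1.1667 + 1.4 = 2.5667.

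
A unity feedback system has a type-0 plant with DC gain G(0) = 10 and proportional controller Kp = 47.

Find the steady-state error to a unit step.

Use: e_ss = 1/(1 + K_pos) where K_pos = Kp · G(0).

K_pos = Kp · G(0) = 47 × 10 = 470. e_ss = 1/(1 + 470) = 0.0021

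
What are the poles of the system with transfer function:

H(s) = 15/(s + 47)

Pole is where denominator = 0: s + 47 = 0, so s = -47.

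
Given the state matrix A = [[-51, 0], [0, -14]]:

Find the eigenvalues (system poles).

For diagonal matrix, eigenvalues are diagonal entries: λ₁ = -51, λ₂ = -14.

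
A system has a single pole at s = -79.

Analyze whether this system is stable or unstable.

Pole at s = -79 is in the left half-plane. Stable.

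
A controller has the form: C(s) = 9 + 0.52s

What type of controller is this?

This is a Proportional-Derivative (PD) controller.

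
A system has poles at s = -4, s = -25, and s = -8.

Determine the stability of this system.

All poles are in the left half-plane. System is stable.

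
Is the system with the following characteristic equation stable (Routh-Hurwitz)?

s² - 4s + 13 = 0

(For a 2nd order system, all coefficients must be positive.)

Coefficients: 1, -4, 13. b=-4 not positive, so system is unstable.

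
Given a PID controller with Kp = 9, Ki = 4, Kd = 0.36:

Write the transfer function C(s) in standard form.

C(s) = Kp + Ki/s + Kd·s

Substituting values: C(s) = 9 + 4/s + 0.36s = (0.36s² + 9s + 4)/s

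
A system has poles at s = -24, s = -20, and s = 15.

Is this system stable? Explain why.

Pole(s) at s = 15 are not in the left half-plane. System is unstable.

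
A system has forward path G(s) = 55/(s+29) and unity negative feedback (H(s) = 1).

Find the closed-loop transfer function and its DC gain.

T(s) = G/(1+GH) = [55/(s+29)] / [1 + 55/(s+29)] = 55/(s+29+55) = 55/(s+84). DC gain = 55/84 = 0.6548.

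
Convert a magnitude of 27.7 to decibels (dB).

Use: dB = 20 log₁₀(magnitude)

dB = 20 log₁₀(27.7) = 28.8 dB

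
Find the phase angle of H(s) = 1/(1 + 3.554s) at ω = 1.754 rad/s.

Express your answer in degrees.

Phase = -arctan(ωτ) = -arctan(1.754 × 3.554) = -80.9°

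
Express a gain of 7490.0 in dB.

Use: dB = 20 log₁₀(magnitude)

dB = 20 log₁₀(7490.0) = 77.5 dB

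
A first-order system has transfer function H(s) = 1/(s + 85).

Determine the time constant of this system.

For H(s) = 1/(s + 1/τ), the pole is at -1/τ = -85, so τ = 1/85 = 0.0118 s.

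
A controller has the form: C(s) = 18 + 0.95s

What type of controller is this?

This is a Proportional-Derivative (PD) controller.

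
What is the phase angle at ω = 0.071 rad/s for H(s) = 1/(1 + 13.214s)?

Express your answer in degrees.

Phase = -arctan(ωτ) = -arctan(0.071 × 13.214) = -43.2°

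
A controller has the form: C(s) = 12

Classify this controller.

This is a Proportional (P) controller.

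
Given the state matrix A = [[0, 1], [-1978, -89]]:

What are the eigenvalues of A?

det(A - λI) = λ² - (-89)λ + 1978 = (λ - (-43))(λ - (-46)). Eigenvalues: -43, -46.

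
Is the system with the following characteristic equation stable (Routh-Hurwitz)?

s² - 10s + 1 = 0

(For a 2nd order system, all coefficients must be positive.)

Coefficients: 1, -10, 1. b=-10 not positive, so system is unstable.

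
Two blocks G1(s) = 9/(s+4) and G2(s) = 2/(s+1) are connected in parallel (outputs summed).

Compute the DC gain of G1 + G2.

Parallel: G_eq = G1 + G2. DC gain = G1(0) + G2(0) = 9/4 + 2/1 = 2.25 + 2 = 4.25.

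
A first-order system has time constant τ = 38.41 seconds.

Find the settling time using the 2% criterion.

For first-order system, 2% settling time ≈ 4τ = 4 × 38.41 = 153.64 s.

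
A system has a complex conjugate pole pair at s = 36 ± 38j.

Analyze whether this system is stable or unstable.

Real part of poles is 36 (> 0, right half-plane). Unstable.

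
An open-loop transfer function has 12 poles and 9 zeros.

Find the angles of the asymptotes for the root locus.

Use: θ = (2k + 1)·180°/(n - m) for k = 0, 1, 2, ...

n - m = 12 - 9 = 3. Angles: θk = (2k + 1)·180°/3 = 60°, 180°, 300°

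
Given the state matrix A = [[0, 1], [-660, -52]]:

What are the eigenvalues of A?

det(A - λI) = λ² - (-52)λ + 660 = (λ - (-22))(λ - (-30)). Eigenvalues: -22, -30.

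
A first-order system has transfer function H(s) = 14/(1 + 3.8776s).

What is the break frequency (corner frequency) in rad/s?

Corner frequency = 1/τ = 1/3.8776 = 0.258 rad/s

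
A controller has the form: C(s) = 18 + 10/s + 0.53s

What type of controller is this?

This is a Proportional-Integral-Derivative (PID) controller.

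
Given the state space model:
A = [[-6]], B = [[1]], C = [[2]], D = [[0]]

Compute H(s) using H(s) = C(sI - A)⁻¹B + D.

(sI - A)⁻¹ = 1/(s + 6). H(s) = 2 × 1/(s + 6) + 0 = 2/(s + 6).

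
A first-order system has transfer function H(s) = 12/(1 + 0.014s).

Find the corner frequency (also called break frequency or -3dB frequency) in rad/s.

Corner frequency = 1/τ = 1/0.014 = 71.429 rad/s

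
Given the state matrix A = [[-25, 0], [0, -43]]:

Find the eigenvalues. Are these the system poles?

For diagonal matrix, eigenvalues are diagonal entries: λ₁ = -25, λ₂ = -43. Eigenvalues of A = system poles.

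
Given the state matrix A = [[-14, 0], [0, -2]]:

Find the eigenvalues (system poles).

For diagonal matrix, eigenvalues are diagonal entries: λ₁ = -14, λ₂ = -2.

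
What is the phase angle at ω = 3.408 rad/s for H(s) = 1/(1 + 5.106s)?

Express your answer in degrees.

Phase = -arctan(ωτ) = -arctan(3.408 × 5.106) = -86.7°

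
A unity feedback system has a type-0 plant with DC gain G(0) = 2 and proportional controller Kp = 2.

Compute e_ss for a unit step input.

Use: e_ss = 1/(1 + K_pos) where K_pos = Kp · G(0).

K_pos = Kp · G(0) = 2 × 2 = 4. e_ss = 1/(1 + 4) = 0.2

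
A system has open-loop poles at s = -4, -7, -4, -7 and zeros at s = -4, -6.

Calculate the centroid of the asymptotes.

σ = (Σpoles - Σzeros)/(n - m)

σ = (Σpoles - Σzeros)/(n - m) = (-22 - (-10))/(4 - 2) = -12/2 = -6.0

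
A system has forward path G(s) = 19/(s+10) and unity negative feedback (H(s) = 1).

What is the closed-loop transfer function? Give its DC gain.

T(s) = G/(1+GH) = [19/(s+10)] / [1 + 19/(s+10)] = 19/(s+10+19) = 19/(s+29). DC gain = 19/29 = 0.6552.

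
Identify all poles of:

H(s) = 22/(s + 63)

Pole is where denominator = 0: s + 63 = 0, so s = -63.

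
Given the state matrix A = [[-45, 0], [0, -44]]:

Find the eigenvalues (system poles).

For diagonal matrix, eigenvalues are diagonal entries: λ₁ = -45, λ₂ = -44.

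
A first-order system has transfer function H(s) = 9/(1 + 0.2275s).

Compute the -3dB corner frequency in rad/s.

Corner frequency = 1/τ = 1/0.2275 = 4.396 rad/s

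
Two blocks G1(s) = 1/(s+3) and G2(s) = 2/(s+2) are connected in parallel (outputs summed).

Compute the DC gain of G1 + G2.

Parallel: G_eq = G1 + G2. DC gain = G1(0) + G2(0) = 1/3 + 2/2 = 0.3333 + 1 = 1.3333.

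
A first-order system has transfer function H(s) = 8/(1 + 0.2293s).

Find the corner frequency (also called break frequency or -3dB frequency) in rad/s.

Corner frequency = 1/τ = 1/0.2293 = 4.361 rad/s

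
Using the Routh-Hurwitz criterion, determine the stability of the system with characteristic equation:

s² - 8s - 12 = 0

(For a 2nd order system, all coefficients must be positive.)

Coefficients: 1, -8, -12. b=-8, c=-12 not positive, so system is unstable.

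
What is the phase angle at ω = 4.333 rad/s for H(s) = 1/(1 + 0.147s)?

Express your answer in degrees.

Phase = -arctan(ωτ) = -arctan(4.333 × 0.147) = -32.5°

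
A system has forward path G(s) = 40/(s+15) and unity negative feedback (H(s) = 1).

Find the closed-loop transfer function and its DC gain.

T(s) = G/(1+GH) = [40/(s+15)] / [1 + 40/(s+15)] = 40/(s+15+40) = 40/(s+55). DC gain = 40/55 = 0.7273.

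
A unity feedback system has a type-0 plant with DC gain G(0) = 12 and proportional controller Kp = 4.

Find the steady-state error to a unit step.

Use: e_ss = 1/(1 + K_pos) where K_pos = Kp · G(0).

K_pos = Kp · G(0) = 4 × 12 = 48. e_ss = 1/(1 + 48) = 0.0204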